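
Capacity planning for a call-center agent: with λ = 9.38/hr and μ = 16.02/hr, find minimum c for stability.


Stability requires cμ > λ ⇔ c > λ/μ.
λ/μ = 9.38/16.02 = 0.5855
Minimum integer c = ⌊0.5855⌋ + 1 = 1
Check: 1·16.02 = 16.02 > 9.38, while 0·16.02 = 0.00 ≤ 9.38

Final: 1 servers


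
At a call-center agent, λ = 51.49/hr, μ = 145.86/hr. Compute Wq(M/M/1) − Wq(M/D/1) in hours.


ρ = 51.49/145.86 = 0.3530
Wq(M/M/1) = ρ/(μ−λ) = 0.3530/94.37 = 0.003741 hr
Wq(M/D/1) = ρ/(2(μ−λ)) = 0.001870 hr
Savings = 0.003741 − 0.001870 = 0.001870 hr

Final: 0.001870 hr


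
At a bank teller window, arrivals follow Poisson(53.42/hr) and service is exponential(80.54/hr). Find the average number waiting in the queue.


ρ = 53.42/80.54 = 0.6633
Lq = ρ²/(1−ρ) = 0.4399/0.3367 = 1.3065

Final: 1.3065


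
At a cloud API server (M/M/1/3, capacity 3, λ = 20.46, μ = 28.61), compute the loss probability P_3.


ρ = λ/μ = 20.46/28.61 = 0.7151
P_K = (1−ρ)ρ^K/(1−ρ^(K+1)) = (0.2849·0.365732)/(1 − 0.261548)
= 0.104184/0.738452 = 0.141085

Final: 0.141085


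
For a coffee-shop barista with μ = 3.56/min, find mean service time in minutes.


Mean service time = 1/μ = 1/3.56 minute = 0.28090 minute
In minutes: 0.28090 × 1 = 0.2809 min

Final: 0.2809 min


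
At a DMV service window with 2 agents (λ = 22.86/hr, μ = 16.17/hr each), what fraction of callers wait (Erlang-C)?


a = λ/μ = 1.4137; ρ = a/2 = 0.7069
P₀ = 0.171739 (from M/M/c formula)
C(c,a) = [a^c/(c!(1−ρ))]·P₀ = [1.99863/(2·0.2931)]·0.171739
= 3.40906·0.171739 = 0.585468

Final: 0.585468


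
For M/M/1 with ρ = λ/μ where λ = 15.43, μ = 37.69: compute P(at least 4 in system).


ρ = 15.43/37.69 = 0.4094
P(N ≥ n) = ρ^n = 0.4094^4 = 0.028090

Final: 0.028090


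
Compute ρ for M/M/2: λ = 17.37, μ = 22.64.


ρ = λ/(cμ) = 17.37/(2·22.64) = 17.37/45.28 = 0.3836

Final: 0.3836


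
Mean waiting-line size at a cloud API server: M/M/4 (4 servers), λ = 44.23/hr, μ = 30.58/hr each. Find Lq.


a = λ/μ = 1.4464; ρ = a/4 = 0.3616
P₀ = 0.233520
Lq = P₀·a^c·ρ / (c!·(1−ρ)²) = 0.233520·4.37641·0.3616/(24·0.40756)
= 0.03778

Final: 0.03778


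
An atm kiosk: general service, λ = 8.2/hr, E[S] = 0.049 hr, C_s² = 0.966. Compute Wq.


ρ = λ·E[S] = 8.2·0.049 = 0.4018
E[S²] = E[S]²(1+C_s²) = 0.049²·(1+0.966) = 0.004720
Wq = λ·E[S²]/(2(1−ρ)) = 8.2·0.004720/(2·0.5982) = 0.03235 hr

Final: 0.03235 hr


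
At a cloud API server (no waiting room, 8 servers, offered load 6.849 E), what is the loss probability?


B(c,a) = (a^c/c!) / Σ_{k=0}^{c} a^k/k!
a^8/8! = 120.087224
Σ terms (k=0..8): 1.00000 + 6.84900 + 23.45440 + 53.54640 + 91.68482 + 125.58986 + 143.36083 + 140.26833 + 120.08722 = 705.840859
B = 120.087224/705.840859 = 0.170134

Final: 0.170134


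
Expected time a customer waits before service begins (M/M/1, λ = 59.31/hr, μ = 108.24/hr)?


ρ = 59.31/108.24 = 0.5479
Wq = ρ/(μ−λ) = 0.5479/(108.24 − 59.31) = 0.5479/48.93 = 0.01120 hr

Final: 0.01120 hr


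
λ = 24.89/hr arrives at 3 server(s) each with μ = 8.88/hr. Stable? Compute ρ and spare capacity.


Total capacity cμ = 3·8.88 = 26.64/hr
ρ = λ/(cμ) = 24.89/26.64 = 0.9343
Stable ⇔ ρ < 1: YES
Spare capacity = cμ − λ = 26.64 − 24.89 = 1.75/hr

Final: ρ = 0.9343; stable; margin = 1.75/hr


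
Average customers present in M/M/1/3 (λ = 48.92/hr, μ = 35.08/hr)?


ρ = 48.92/35.08 = 1.3945
L = ρ[1 − (K+1)ρ^K + Kρ^(K+1)] / [(1−ρ)(1−ρ^(K+1))]
Numerator: 1.3945·(1 − 4·2.711943 + 3·3.781877) = 2.088805
Denominator: (-0.3945)·(-2.781877) = 1.097525
L = 2.088805/1.097525 = 1.9032

Final: 1.9032


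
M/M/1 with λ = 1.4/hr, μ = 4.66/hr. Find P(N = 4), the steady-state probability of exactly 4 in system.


ρ = 1.4/4.66 = 0.3004
P_n = (1−ρ)·ρ^n = (1 − 0.3004)·0.3004^4 = 0.6996·0.008146 = 0.005699

Final: 0.005699


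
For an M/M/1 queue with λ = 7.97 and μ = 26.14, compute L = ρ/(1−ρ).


ρ = λ/μ = 7.97/26.14 = 0.3049
L = ρ/(1−ρ) = 0.3049/(1 − 0.3049) = 0.3049/0.6951 = 0.4386

Final: 0.4386


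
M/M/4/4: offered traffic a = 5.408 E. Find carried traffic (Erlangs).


B(4,5.408) = 0.429231 (Erlang-B)
Carried load = a(1 − B) = 5.408·(1 − 0.429231) = 5.408·0.570769 = 3.0867 E

Final: 3.0867 Erlangs


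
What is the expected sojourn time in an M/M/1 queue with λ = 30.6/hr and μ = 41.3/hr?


W = 1/(μ−λ) = 1/(41.3 − 30.6) = 1/10.70 = 0.09346 hr

Final: 0.09346 hr


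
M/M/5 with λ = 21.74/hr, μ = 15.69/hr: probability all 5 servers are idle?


a = λ/μ = 21.74/15.69 = 1.3856; ρ = a/c = 0.2771
Σ_{k=0}^{4} a^k/k! (terms k=0..4) = 1.00000 + 1.38560 + 0.95994 + 0.44336 + 0.15358 = 3.94248
Tail: a^5/(5!(1−ρ)) = 5.10720/(120·0.7229) = 0.05888
P₀ = 1/(3.94248 + 0.05888) = 1/4.00135 = 0.249916

Final: 0.249916


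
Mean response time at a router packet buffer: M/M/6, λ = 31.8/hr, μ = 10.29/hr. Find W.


a = 3.0904; ρ = 0.5151; P₀ = 0.044585
Lq = P₀·a^c·ρ/(c!(1−ρ)²) = 0.11815
Wq = Lq/λ = 0.11815/31.8 = 0.003715 hr
W = Wq + 1/μ = 0.003715 + 0.09718 = 0.10090 hr

Final: 0.10090 hr


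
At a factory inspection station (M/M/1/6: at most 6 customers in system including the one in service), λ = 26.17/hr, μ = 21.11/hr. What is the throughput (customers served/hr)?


ρ = 1.2397; P_K = (1−ρ)ρ^6/(1−ρ^7) = 0.248595
λ_eff = λ(1 − P_K) = 26.17·(1 − 0.248595) = 26.17·0.751405 = 19.6643 /hr

Final: 19.6643 /hr


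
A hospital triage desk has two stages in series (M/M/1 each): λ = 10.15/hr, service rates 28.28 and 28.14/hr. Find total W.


Each node sees arrival rate λ = 10.15/hr (tandem ⇒ throughput preserved).
W₁ = 1/(μ₁−λ) = 1/(28.28−10.15) = 0.05516 hr
W₂ = 1/(μ₂−λ) = 1/(28.14−10.15) = 0.05559 hr
W_total = W₁ + W₂ = 0.05516 + 0.05559 = 0.11074 hr

Final: 0.11074 hr


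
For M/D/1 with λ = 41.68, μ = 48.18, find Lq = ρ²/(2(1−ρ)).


ρ = 41.68/48.18 = 0.8651
M/D/1: Lq = ρ²/(2(1−ρ)) = 0.7484/(2·0.1349) = 2.77361

Final: 2.77361


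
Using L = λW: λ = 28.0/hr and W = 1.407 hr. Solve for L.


L = λW = 28.0·1.407 = 39.3960

Final: 39.3960


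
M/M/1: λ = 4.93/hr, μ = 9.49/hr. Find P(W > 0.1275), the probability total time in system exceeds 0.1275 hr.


W ~ Exponential(μ−λ) for M/M/1.
μ − λ = 9.49 − 4.93 = 4.5600
P(W > t) = e^{−(μ−λ)t} = e^{−0.5814} = 0.559115

Final: 0.559115


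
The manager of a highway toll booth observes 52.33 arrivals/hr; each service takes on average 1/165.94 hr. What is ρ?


ρ = λ/μ = 52.33/165.94 = 0.3154

Final: 0.3154


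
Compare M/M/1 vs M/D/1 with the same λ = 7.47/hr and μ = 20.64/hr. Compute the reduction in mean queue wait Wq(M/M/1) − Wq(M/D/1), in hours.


ρ = 7.47/20.64 = 0.3619
Wq(M/M/1) = ρ/(μ−λ) = 0.3619/13.17 = 0.02748 hr
Wq(M/D/1) = ρ/(2(μ−λ)) = 0.01374 hr
Savings = 0.02748 − 0.01374 = 0.01374 hr

Final: 0.01374 hr


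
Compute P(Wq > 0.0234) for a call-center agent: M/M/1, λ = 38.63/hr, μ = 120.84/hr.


ρ = 38.63/120.84 = 0.3197
P(Wq > t) = ρ·e^{−(μ−λ)t} = 0.3197·e^{−1.9237}
= 0.3197·0.146063 = 0.046693

Final: 0.046693


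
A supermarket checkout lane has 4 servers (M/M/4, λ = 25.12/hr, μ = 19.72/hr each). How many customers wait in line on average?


a = λ/μ = 1.2738; ρ = a/4 = 0.3185
P₀ = 0.278503
Lq = P₀·a^c·ρ / (c!·(1−ρ)²) = 0.278503·2.63300·0.3185/(24·0.46450)
= 0.02095

Final: 0.02095


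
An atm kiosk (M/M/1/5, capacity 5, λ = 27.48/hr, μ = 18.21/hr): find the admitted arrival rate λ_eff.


ρ = 1.5091; P_K = (1−ρ)ρ^5/(1−ρ^6) = 0.368543
λ_eff = λ(1 − P_K) = 27.48·(1 − 0.368543) = 27.48·0.631457 = 17.3524 /hr

Final: 17.3524 /hr


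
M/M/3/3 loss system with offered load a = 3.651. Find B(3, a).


B(c,a) = (a^c/c!) / Σ_{k=0}^{c} a^k/k!
a^3/3! = 8.111184
Σ terms (k=0..3): 1.00000 + 3.65100 + 6.66490 + 8.11118 = 19.427084
B = 8.111184/19.427084 = 0.417519

Final: 0.417519


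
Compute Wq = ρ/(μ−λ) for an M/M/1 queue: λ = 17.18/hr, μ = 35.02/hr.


ρ = 17.18/35.02 = 0.4906
Wq = ρ/(μ−λ) = 0.4906/(35.02 − 17.18) = 0.4906/17.84 = 0.02750 hr

Final: 0.02750 hr


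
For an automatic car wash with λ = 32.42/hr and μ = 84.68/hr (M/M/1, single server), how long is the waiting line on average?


ρ = 32.42/84.68 = 0.3829
Lq = ρ²/(1−ρ) = 0.1466/0.6171 = 0.2375

Final: 0.2375


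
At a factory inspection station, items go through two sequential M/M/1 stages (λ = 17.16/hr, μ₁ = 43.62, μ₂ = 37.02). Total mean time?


Each node sees arrival rate λ = 17.16/hr (tandem ⇒ throughput preserved).
W₁ = 1/(μ₁−λ) = 1/(43.62−17.16) = 0.03779 hr
W₂ = 1/(μ₂−λ) = 1/(37.02−17.16) = 0.05035 hr
W_total = W₁ + W₂ = 0.03779 + 0.05035 = 0.08815 hr

Final: 0.08815 hr


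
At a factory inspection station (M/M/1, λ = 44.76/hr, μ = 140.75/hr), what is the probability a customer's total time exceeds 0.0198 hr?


W ~ Exponential(μ−λ) for M/M/1.
μ − λ = 140.75 − 44.76 = 95.9900
P(W > t) = e^{−(μ−λ)t} = e^{−1.9006} = 0.149479

Final: 0.149479


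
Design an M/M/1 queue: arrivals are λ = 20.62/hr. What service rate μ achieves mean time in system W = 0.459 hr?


W = 1/(μ−λ) ⇒ μ − λ = 1/W = 1/0.459 = 2.1786
μ = λ + 1/W = 20.62 + 2.1786 = 22.7986 per hr

Final: 22.7986 /hr


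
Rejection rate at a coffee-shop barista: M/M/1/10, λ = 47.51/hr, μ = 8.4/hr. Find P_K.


ρ = λ/μ = 47.51/8.4 = 5.6560
P_K = (1−ρ)ρ^K/(1−ρ^(K+1)) = (-4.6560·33500974.753642)/(1 − 189479917.922086)
= -155978943.168445/-189479916.922086 = 0.823195

Final: 0.823195


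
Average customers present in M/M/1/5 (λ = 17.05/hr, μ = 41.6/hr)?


ρ = 17.05/41.6 = 0.4099
L = ρ[1 − (K+1)ρ^K + Kρ^(K+1)] / [(1−ρ)(1−ρ^(K+1))]
Numerator: 0.4099·(1 − 6·0.011565 + 5·0.004740) = 0.391129
Denominator: (0.5901)·(0.995260) = 0.587347
L = 0.391129/0.587347 = 0.6659

Final: 0.6659


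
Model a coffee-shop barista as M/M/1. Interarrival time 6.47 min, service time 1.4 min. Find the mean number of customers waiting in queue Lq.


λ = 60/6.47 = 9.2736 /hr
μ = 60/1.4 = 42.8571 /hr
ρ = λ/μ = 9.2736/42.8571 = 0.2164
Lq = ρ²/(1−ρ) = 0.04682/0.7836 = 0.05975

Final: 0.05975


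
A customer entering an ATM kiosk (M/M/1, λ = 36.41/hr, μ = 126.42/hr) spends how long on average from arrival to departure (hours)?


W = 1/(μ−λ) = 1/(126.42 − 36.41) = 1/90.01 = 0.01111 hr

Final: 0.01111 hr


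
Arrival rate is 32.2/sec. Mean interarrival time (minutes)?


Mean interarrival time = 1/λ = 1/32.2 second = 0.03106 second
In minutes: 0.03106 × 0.0166667 = 0.0005176 min

Final: 0.0005176 min


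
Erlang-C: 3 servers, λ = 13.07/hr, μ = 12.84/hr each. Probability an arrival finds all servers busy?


a = λ/μ = 1.0179; ρ = a/3 = 0.3393
P₀ = 0.356882 (from M/M/c formula)
C(c,a) = [a^c/(c!(1−ρ))]·P₀ = [1.05471/(6·0.6607)]·0.356882
= 0.26606·0.356882 = 0.094952

Final: 0.094952


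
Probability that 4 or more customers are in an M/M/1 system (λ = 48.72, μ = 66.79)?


ρ = 48.72/66.79 = 0.7295
P(N ≥ n) = ρ^n = 0.7295^4 = 0.283128

Final: 0.283128


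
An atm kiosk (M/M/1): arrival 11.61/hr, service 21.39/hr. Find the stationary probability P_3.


ρ = 11.61/21.39 = 0.5428
P_n = (1−ρ)·ρ^n = (1 − 0.5428)·0.5428^3 = 0.4572·0.159906 = 0.073113

Final: 0.073113


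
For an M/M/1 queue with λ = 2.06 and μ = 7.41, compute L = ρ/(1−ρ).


ρ = λ/μ = 2.06/7.41 = 0.2780
L = ρ/(1−ρ) = 0.2780/(1 − 0.2780) = 0.2780/0.7220 = 0.3850

Final: 0.3850


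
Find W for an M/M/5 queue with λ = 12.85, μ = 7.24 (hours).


a = 1.7749; ρ = 0.3550; P₀ = 0.168839
Lq = P₀·a^c·ρ/(c!(1−ρ)²) = 0.02114
Wq = Lq/λ = 0.02114/12.85 = 0.001645 hr
W = Wq + 1/μ = 0.001645 + 0.13812 = 0.13977 hr

Final: 0.13977 hr


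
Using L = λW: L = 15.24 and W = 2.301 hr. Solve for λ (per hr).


λ = L/W = 15.24/2.301 = 6.6232 /hr

Final: 6.6232 /hr


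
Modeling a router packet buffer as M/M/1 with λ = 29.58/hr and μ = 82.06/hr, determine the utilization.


ρ = λ/μ = 29.58/82.06 = 0.3605

Final: 0.3605


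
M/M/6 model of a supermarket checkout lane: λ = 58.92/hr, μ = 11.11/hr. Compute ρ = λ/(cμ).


ρ = λ/(cμ) = 58.92/(6·11.11) = 58.92/66.66 = 0.8839

Final: 0.8839


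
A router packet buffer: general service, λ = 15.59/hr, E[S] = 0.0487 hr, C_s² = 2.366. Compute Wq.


ρ = λ·E[S] = 15.59·0.0487 = 0.7592
E[S²] = E[S]²(1+C_s²) = 0.0487²·(1+2.366) = 0.007983
Wq = λ·E[S²]/(2(1−ρ)) = 15.59·0.007983/(2·0.2408) = 0.25846 hr

Final: 0.25846 hr


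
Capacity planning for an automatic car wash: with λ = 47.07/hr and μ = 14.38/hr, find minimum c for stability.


Stability requires cμ > λ ⇔ c > λ/μ.
λ/μ = 47.07/14.38 = 3.2733
Minimum integer c = ⌊3.2733⌋ + 1 = 4
Check: 4·14.38 = 57.52 > 47.07, while 3·14.38 = 43.14 ≤ 47.07

Final: 4 servers


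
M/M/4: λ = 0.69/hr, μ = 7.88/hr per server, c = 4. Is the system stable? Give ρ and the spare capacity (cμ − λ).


Total capacity cμ = 4·7.88 = 31.52/hr
ρ = λ/(cμ) = 0.69/31.52 = 0.02189
Stable ⇔ ρ < 1: YES
Spare capacity = cμ − λ = 31.52 − 0.69 = 30.83/hr

Final: ρ = 0.02189; stable; margin = 30.83/hr


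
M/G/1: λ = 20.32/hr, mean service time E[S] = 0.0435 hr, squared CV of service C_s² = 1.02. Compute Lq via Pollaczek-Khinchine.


ρ = λ·E[S] = 20.32·0.0435 = 0.8839
Lq = ρ²(1+C_s²)/(2(1−ρ)) = 0.7813·(1+1.02)/(2·0.1161)
= 0.7813·2.0200/0.2322 = 6.79814

Final: 6.79814


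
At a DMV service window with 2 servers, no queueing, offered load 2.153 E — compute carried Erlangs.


B(2,2.153) = 0.423657 (Erlang-B)
Carried load = a(1 − B) = 2.153·(1 − 0.423657) = 2.153·0.576343 = 1.2409 E

Final: 1.2409 Erlangs


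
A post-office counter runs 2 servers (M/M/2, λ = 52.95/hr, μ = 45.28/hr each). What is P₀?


a = λ/μ = 52.95/45.28 = 1.1694; ρ = a/c = 0.5847
Σ_{k=0}^{1} a^k/k! (terms k=0..1) = 1.00000 + 1.16939 = 2.16939
Tail: a^2/(2!(1−ρ)) = 1.36747/(2·0.4153) = 1.64635
P₀ = 1/(2.16939 + 1.64635) = 1/3.81574 = 0.262072

Final: 0.262072


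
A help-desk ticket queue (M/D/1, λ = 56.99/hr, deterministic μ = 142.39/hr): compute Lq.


ρ = 56.99/142.39 = 0.4002
M/D/1: Lq = ρ²/(2(1−ρ)) = 0.1602/(2·0.5998) = 0.13355

Final: 0.13355


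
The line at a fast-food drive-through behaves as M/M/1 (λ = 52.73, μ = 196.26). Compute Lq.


ρ = 52.73/196.26 = 0.2687
Lq = ρ²/(1−ρ) = 0.07219/0.7313 = 0.09871

Final: 0.09871


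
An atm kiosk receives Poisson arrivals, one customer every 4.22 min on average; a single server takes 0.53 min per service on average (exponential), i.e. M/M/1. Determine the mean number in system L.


λ = 60/4.22 = 14.2180 /hr
μ = 60/0.53 = 113.2075 /hr
ρ = λ/μ = 14.2180/113.2075 = 0.1256
L = ρ/(1−ρ) = 0.1256/0.8744 = 0.1436

Final: 0.1436


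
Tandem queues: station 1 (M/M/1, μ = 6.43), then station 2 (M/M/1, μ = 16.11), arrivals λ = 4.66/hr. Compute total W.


Each node sees arrival rate λ = 4.66/hr (tandem ⇒ throughput preserved).
W₁ = 1/(μ₁−λ) = 1/(6.43−4.66) = 0.56497 hr
W₂ = 1/(μ₂−λ) = 1/(16.11−4.66) = 0.08734 hr
W_total = W₁ + W₂ = 0.56497 + 0.08734 = 0.65231 hr

Final: 0.65231 hr


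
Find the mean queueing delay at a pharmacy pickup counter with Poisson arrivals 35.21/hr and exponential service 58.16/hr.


ρ = 35.21/58.16 = 0.6054
Wq = ρ/(μ−λ) = 0.6054/(58.16 − 35.21) = 0.6054/22.95 = 0.02638 hr

Final: 0.02638 hr


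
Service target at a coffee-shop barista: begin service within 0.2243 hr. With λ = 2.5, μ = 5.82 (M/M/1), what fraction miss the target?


ρ = 2.5/5.82 = 0.4296
P(Wq > t) = ρ·e^{−(μ−λ)t} = 0.4296·e^{−0.7447}
= 0.4296·0.474888 = 0.203990

Final: 0.203990


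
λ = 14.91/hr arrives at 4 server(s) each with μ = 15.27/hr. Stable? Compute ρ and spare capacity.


Total capacity cμ = 4·15.27 = 61.08/hr
ρ = λ/(cμ) = 14.91/61.08 = 0.2441
Stable ⇔ ρ < 1: YES
Spare capacity = cμ − λ = 61.08 − 14.91 = 46.17/hr

Final: ρ = 0.2441; stable; margin = 46.17/hr


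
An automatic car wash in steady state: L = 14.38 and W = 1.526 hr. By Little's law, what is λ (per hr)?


λ = L/W = 14.38/1.526 = 9.4233 /hr

Final: 9.4233 /hr


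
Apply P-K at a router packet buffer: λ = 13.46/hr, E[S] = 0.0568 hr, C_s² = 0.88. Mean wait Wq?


ρ = λ·E[S] = 13.46·0.0568 = 0.7645
E[S²] = E[S]²(1+C_s²) = 0.0568²·(1+0.88) = 0.006065
Wq = λ·E[S²]/(2(1−ρ)) = 13.46·0.006065/(2·0.2355) = 0.17335 hr

Final: 0.17335 hr


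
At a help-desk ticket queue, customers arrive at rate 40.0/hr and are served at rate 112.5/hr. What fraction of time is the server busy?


ρ = λ/μ = 40.0/112.5 = 0.3556

Final: 0.3556


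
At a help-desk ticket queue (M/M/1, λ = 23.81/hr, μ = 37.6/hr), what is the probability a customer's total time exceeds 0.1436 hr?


W ~ Exponential(μ−λ) for M/M/1.
μ − λ = 37.6 − 23.81 = 13.7900
P(W > t) = e^{−(μ−λ)t} = e^{−1.9802} = 0.138036

Final: 0.138036


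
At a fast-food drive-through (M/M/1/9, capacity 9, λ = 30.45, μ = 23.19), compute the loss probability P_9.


ρ = λ/μ = 30.45/23.19 = 1.3131
P_K = (1−ρ)ρ^K/(1−ρ^(K+1)) = (-0.3131·11.603231)/(1 − 15.235808)
= -3.632577/-14.235808 = 0.255172

Final: 0.255172


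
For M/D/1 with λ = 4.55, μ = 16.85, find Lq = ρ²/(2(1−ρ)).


ρ = 4.55/16.85 = 0.2700
M/D/1: Lq = ρ²/(2(1−ρ)) = 0.07292/(2·0.7300) = 0.04994

Final: 0.04994


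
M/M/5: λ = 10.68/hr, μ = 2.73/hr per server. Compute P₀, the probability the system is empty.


a = λ/μ = 10.68/2.73 = 3.9121; ρ = a/c = 0.7824
Σ_{k=0}^{4} a^k/k! (terms k=0..4) = 1.00000 + 3.91209 + 7.65222 + 9.97871 + 9.75940 = 32.30242
Tail: a^5/(5!(1−ρ)) = 916.31127/(120·0.2176) = 35.09441
P₀ = 1/(32.30242 + 35.09441) = 1/67.39683 = 0.014837

Final: 0.014837


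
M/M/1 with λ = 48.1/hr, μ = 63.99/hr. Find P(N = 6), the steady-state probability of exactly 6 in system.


ρ = 48.1/63.99 = 0.7517
P_n = (1−ρ)·ρ^n = (1 − 0.7517)·0.7517^6 = 0.2483·0.180384 = 0.044793

Final: 0.044793


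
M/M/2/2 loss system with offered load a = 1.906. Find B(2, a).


B(c,a) = (a^c/c!) / Σ_{k=0}^{c} a^k/k!
a^2/2! = 1.816418
Σ terms (k=0..2): 1.00000 + 1.90600 + 1.81642 = 4.722418
B = 1.816418/4.722418 = 0.384637

Final: 0.384637


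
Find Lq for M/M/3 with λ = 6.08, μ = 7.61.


a = λ/μ = 0.7989; ρ = a/3 = 0.2663
P₀ = 0.447636
Lq = P₀·a^c·ρ / (c!·(1−ρ)²) = 0.447636·0.50998·0.2663/(6·0.53829)
= 0.01882

Final: 0.01882


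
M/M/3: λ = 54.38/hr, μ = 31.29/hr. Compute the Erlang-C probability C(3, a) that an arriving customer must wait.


a = λ/μ = 1.7379; ρ = a/3 = 0.5793
P₀ = 0.158033 (from M/M/c formula)
C(c,a) = [a^c/(c!(1−ρ))]·P₀ = [5.24929/(6·0.4207)]·0.158033
= 2.07965·0.158033 = 0.328653

Final: 0.328653


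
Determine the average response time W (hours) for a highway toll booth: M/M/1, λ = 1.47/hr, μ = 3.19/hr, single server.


W = 1/(μ−λ) = 1/(3.19 − 1.47) = 1/1.72 = 0.5814 hr

Final: 0.5814 hr


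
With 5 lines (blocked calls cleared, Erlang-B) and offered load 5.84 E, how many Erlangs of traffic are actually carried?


B(5,5.84) = 0.349083 (Erlang-B)
Carried load = a(1 − B) = 5.84·(1 − 0.349083) = 5.84·0.650917 = 3.8014 E

Final: 3.8014 Erlangs


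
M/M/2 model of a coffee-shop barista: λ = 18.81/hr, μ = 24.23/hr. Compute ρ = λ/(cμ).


ρ = λ/(cμ) = 18.81/(2·24.23) = 18.81/48.46 = 0.3882

Final: 0.3882


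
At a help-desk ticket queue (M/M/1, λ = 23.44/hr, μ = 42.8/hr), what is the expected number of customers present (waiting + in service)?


ρ = λ/μ = 23.44/42.8 = 0.5477
L = ρ/(1−ρ) = 0.5477/(1 − 0.5477) = 0.5477/0.4523 = 1.2107

Final: 1.2107


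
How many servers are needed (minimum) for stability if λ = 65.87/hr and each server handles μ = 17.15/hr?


Stability requires cμ > λ ⇔ c > λ/μ.
λ/μ = 65.87/17.15 = 3.8408
Minimum integer c = ⌊3.8408⌋ + 1 = 4
Check: 4·17.15 = 68.60 > 65.87, while 3·17.15 = 51.45 ≤ 65.87

Final: 4 servers


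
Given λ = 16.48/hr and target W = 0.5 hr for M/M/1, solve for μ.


W = 1/(μ−λ) ⇒ μ − λ = 1/W = 1/0.5 = 2.0000
μ = λ + 1/W = 16.48 + 2.0000 = 18.4800 per hr

Final: 18.4800 /hr


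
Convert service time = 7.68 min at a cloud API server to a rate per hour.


μ = 1/(service time) in consistent units.
1 hour = 60 min, so μ = 60/7.68 = 7.8125 per hour

Final: 7.8125 /hr


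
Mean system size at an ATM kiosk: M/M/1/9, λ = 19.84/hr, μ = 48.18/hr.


ρ = 19.84/48.18 = 0.4118
L = ρ[1 − (K+1)ρ^K + Kρ^(K+1)] / [(1−ρ)(1−ρ^(K+1))]
Numerator: 0.4118·(1 − 10·0.0003405 + 9·0.0001402) = 0.410907
Denominator: (0.5882)·(0.999860) = 0.588128
L = 0.410907/0.588128 = 0.6987

Final: 0.6987


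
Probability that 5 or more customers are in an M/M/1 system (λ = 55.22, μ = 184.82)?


ρ = 55.22/184.82 = 0.2988
P(N ≥ n) = ρ^n = 0.2988^5 = 0.002381

Final: 0.002381


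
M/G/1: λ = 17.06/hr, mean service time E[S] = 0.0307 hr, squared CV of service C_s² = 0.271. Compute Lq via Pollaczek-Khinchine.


ρ = λ·E[S] = 17.06·0.0307 = 0.5237
Lq = ρ²(1+C_s²)/(2(1−ρ)) = 0.2743·(1+0.271)/(2·0.4763)
= 0.2743·1.2710/0.9525 = 0.36602

Final: 0.36602


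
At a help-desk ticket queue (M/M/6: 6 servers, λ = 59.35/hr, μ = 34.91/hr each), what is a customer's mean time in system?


a = 1.7001; ρ = 0.2833; P₀ = 0.182568
Lq = P₀·a^c·ρ/(c!(1−ρ)²) = 0.003378
Wq = Lq/λ = 0.003378/59.35 = 0.00005691 hr
W = Wq + 1/μ = 0.00005691 + 0.02865 = 0.02870 hr

Final: 0.02870 hr


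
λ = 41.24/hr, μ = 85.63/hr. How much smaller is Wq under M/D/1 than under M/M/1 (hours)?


ρ = 41.24/85.63 = 0.4816
Wq(M/M/1) = ρ/(μ−λ) = 0.4816/44.39 = 0.01085 hr
Wq(M/D/1) = ρ/(2(μ−λ)) = 0.005425 hr
Savings = 0.01085 − 0.005425 = 0.005425 hr

Final: 0.005425 hr


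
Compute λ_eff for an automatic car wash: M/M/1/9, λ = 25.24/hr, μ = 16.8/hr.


ρ = 1.5024; P_K = (1−ρ)ρ^9/(1−ρ^10) = 0.340197
λ_eff = λ(1 − P_K) = 25.24·(1 − 0.340197) = 25.24·0.659803 = 16.6534 /hr

Final: 16.6534 /hr


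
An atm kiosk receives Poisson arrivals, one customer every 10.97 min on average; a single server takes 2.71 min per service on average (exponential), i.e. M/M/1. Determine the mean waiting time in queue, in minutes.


λ = 60/10.97 = 5.4695 /hr
μ = 60/2.71 = 22.1402 /hr
ρ = λ/μ = 5.4695/22.1402 = 0.2470
Wq = ρ/(μ−λ) = 0.2470/(22.1402−5.4695) = 0.01482 hr
In minutes: 0.01482·60 = 0.8891 min

Final: 0.8891 min


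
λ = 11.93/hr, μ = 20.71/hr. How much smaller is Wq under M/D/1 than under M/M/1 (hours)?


ρ = 11.93/20.71 = 0.5761
Wq(M/M/1) = ρ/(μ−λ) = 0.5761/8.78 = 0.06561 hr
Wq(M/D/1) = ρ/(2(μ−λ)) = 0.03280 hr
Savings = 0.06561 − 0.03280 = 0.03280 hr

Final: 0.03280 hr


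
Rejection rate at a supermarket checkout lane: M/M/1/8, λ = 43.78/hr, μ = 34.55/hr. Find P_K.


ρ = λ/μ = 43.78/34.55 = 1.2671
P_K = (1−ρ)ρ^K/(1−ρ^(K+1)) = (-0.2671·6.646938)/(1 − 8.422662)
= -1.775723/-7.422662 = 0.239230

Final: 0.239230


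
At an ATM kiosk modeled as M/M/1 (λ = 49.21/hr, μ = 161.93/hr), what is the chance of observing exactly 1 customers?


ρ = 49.21/161.93 = 0.3039
P_n = (1−ρ)·ρ^n = (1 − 0.3039)·0.3039^1 = 0.6961·0.303897 = 0.211544

Final: 0.211544


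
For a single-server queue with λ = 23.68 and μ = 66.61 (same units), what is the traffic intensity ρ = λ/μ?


ρ = λ/μ = 23.68/66.61 = 0.3555

Final: 0.3555


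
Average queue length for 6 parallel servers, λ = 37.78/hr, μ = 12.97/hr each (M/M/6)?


a = λ/μ = 2.9129; ρ = a/6 = 0.4855
P₀ = 0.053560
Lq = P₀·a^c·ρ / (c!·(1−ρ)²) = 0.053560·610.84618·0.4855/(720·0.26473)
= 0.08333

Final: 0.08333


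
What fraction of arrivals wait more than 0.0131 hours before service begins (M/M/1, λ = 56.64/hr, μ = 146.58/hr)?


ρ = 56.64/146.58 = 0.3864
P(Wq > t) = ρ·e^{−(μ−λ)t} = 0.3864·e^{−1.1782}
= 0.3864·0.307828 = 0.118948

Final: 0.118948


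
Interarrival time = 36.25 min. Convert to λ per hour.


λ = 1/(interarrival time) in consistent units.
1 hour = 60 min, so λ = 60/36.25 = 1.6552 per hour

Final: 1.6552 /hr


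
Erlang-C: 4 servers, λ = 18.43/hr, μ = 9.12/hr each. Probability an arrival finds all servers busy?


a = λ/μ = 2.0208; ρ = a/4 = 0.5052
P₀ = 0.127510 (from M/M/c formula)
C(c,a) = [a^c/(c!(1−ρ))]·P₀ = [16.67716/(24·0.4948)]·0.127510
= 1.40439·0.127510 = 0.179074

Final: 0.179074


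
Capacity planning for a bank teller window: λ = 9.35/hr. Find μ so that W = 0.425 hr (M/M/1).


W = 1/(μ−λ) ⇒ μ − λ = 1/W = 1/0.425 = 2.3529
μ = λ + 1/W = 9.35 + 2.3529 = 11.7029 per hr

Final: 11.7029 /hr


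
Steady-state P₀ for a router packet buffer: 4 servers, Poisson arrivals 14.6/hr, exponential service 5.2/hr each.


a = λ/μ = 14.6/5.2 = 2.8077; ρ = a/c = 0.7019
Σ_{k=0}^{3} a^k/k! (terms k=0..3) = 1.00000 + 2.80769 + 3.94157 + 3.68890 = 11.43816
Tail: a^4/(4!(1−ρ)) = 62.14383/(24·0.2981) = 8.68677
P₀ = 1/(11.43816 + 8.68677) = 1/20.12494 = 0.049690

Final: 0.049690


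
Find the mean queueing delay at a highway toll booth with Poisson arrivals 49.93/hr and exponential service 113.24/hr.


ρ = 49.93/113.24 = 0.4409
Wq = ρ/(μ−λ) = 0.4409/(113.24 − 49.93) = 0.4409/63.31 = 0.006964 hr

Final: 0.006964 hr


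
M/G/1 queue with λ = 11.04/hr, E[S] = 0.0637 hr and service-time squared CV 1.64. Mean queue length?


ρ = λ·E[S] = 11.04·0.0637 = 0.7032
Lq = ρ²(1+C_s²)/(2(1−ρ)) = 0.4946·(1+1.64)/(2·0.2968)
= 0.4946·2.6400/0.5935 = 2.19987

Final: 2.19987


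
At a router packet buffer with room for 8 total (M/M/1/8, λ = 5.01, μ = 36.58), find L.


ρ = 5.01/36.58 = 0.1370
L = ρ[1 − (K+1)ρ^K + Kρ^(K+1)] / [(1−ρ)(1−ρ^(K+1))]
Numerator: 0.1370·(1 − 9·0.0000001238 + 8·0.00000001696) = 0.136960
Denominator: (0.8630)·(1.000000) = 0.863040
L = 0.136960/0.863040 = 0.1587

Final: 0.1587


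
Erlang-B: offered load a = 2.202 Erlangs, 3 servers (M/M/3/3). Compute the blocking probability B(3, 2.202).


B(c,a) = (a^c/c!) / Σ_{k=0}^{c} a^k/k!
a^3/3! = 1.779511
Σ terms (k=0..3): 1.00000 + 2.20200 + 2.42440 + 1.77951 = 7.405913
B = 1.779511/7.405913 = 0.240282

Final: 0.240282


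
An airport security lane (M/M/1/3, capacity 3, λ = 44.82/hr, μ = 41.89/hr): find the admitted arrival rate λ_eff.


ρ = 1.0699; P_K = (1−ρ)ρ^3/(1−ρ^4) = 0.275894
λ_eff = λ(1 − P_K) = 44.82·(1 − 0.275894) = 44.82·0.724106 = 32.4544 /hr

Final: 32.4544 /hr


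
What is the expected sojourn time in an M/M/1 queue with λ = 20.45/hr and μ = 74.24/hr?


W = 1/(μ−λ) = 1/(74.24 − 20.45) = 1/53.79 = 0.01859 hr

Final: 0.01859 hr


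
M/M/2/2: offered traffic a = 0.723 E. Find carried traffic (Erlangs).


B(2,0.723) = 0.131712 (Erlang-B)
Carried load = a(1 − B) = 0.723·(1 − 0.131712) = 0.723·0.868288 = 0.6278 E

Final: 0.6278 Erlangs


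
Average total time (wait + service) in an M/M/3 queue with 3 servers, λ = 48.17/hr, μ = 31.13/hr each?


a = 1.5474; ρ = 0.5158; P₀ = 0.199208
Lq = P₀·a^c·ρ/(c!(1−ρ)²) = 0.27062
Wq = Lq/λ = 0.27062/48.17 = 0.005618 hr
W = Wq + 1/μ = 0.005618 + 0.03212 = 0.03774 hr

Final: 0.03774 hr


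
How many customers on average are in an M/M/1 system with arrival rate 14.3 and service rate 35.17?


ρ = λ/μ = 14.3/35.17 = 0.4066
L = ρ/(1−ρ) = 0.4066/(1 − 0.4066) = 0.4066/0.5934 = 0.6852

Final: 0.6852


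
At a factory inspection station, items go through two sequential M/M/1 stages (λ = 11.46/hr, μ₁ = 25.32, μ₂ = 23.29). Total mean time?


Each node sees arrival rate λ = 11.46/hr (tandem ⇒ throughput preserved).
W₁ = 1/(μ₁−λ) = 1/(25.32−11.46) = 0.07215 hr
W₂ = 1/(μ₂−λ) = 1/(23.29−11.46) = 0.08453 hr
W_total = W₁ + W₂ = 0.07215 + 0.08453 = 0.15668 hr

Final: 0.15668 hr


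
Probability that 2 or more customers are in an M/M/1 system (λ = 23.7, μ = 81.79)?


ρ = 23.7/81.79 = 0.2898
P(N ≥ n) = ρ^n = 0.2898^2 = 0.083965

Final: 0.083965


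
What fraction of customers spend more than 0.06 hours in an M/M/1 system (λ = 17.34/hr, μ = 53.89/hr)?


W ~ Exponential(μ−λ) for M/M/1.
μ − λ = 53.89 − 17.34 = 36.5500
P(W > t) = e^{−(μ−λ)t} = e^{−2.1930} = 0.111582

Final: 0.111582


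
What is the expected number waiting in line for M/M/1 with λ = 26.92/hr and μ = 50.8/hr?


ρ = 26.92/50.8 = 0.5299
Lq = ρ²/(1−ρ) = 0.2808/0.4701 = 0.5974

Final: 0.5974


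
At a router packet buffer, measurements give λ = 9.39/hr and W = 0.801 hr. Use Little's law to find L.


L = λW = 9.39·0.801 = 7.5214

Final: 7.5214


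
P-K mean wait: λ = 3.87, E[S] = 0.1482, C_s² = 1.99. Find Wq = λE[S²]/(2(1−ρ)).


ρ = λ·E[S] = 3.87·0.1482 = 0.5735
E[S²] = E[S]²(1+C_s²) = 0.1482²·(1+1.99) = 0.065670
Wq = λ·E[S²]/(2(1−ρ)) = 3.87·0.065670/(2·0.4265) = 0.29796 hr

Final: 0.29796 hr


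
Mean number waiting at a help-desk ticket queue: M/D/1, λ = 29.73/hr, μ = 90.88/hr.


ρ = 29.73/90.88 = 0.3271
M/D/1: Lq = ρ²/(2(1−ρ)) = 0.1070/(2·0.6729) = 0.07952

Final: 0.07952


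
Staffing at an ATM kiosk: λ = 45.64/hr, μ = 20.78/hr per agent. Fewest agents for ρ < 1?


Stability requires cμ > λ ⇔ c > λ/μ.
λ/μ = 45.64/20.78 = 2.1963
Minimum integer c = ⌊2.1963⌋ + 1 = 3
Check: 3·20.78 = 62.34 > 45.64, while 2·20.78 = 41.56 ≤ 45.64

Final: 3 servers


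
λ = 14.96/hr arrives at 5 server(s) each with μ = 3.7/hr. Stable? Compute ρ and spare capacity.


Total capacity cμ = 5·3.7 = 18.50/hr
ρ = λ/(cμ) = 14.96/18.50 = 0.8086
Stable ⇔ ρ < 1: YES
Spare capacity = cμ − λ = 18.50 − 14.96 = 3.54/hr

Final: ρ = 0.8086; stable; margin = 3.54/hr


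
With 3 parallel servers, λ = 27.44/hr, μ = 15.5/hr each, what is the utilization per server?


ρ = λ/(cμ) = 27.44/(3·15.5) = 27.44/46.50 = 0.5901

Final: 0.5901


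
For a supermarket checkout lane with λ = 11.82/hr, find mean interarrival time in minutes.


Mean interarrival time = 1/λ = 1/11.82 hour = 0.08460 hour
In minutes: 0.08460 × 60 = 5.0761 min

Final: 5.0761 min


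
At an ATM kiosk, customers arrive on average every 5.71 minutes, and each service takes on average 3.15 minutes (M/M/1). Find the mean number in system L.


λ = 60/5.71 = 10.5079 /hr
μ = 60/3.15 = 19.0476 /hr
ρ = λ/μ = 10.5079/19.0476 = 0.5517
L = ρ/(1−ρ) = 0.5517/0.4483 = 1.2305

Final: 1.2305


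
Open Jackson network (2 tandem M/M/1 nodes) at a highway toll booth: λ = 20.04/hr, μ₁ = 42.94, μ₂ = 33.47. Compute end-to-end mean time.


Each node sees arrival rate λ = 20.04/hr (tandem ⇒ throughput preserved).
W₁ = 1/(μ₁−λ) = 1/(42.94−20.04) = 0.04367 hr
W₂ = 1/(μ₂−λ) = 1/(33.47−20.04) = 0.07446 hr
W_total = W₁ + W₂ = 0.04367 + 0.07446 = 0.11813 hr

Final: 0.11813 hr


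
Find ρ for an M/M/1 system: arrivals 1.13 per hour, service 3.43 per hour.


ρ = λ/μ = 1.13/3.43 = 0.3294

Final: 0.3294


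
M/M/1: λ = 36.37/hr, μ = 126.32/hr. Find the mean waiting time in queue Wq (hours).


ρ = 36.37/126.32 = 0.2879
Wq = ρ/(μ−λ) = 0.2879/(126.32 − 36.37) = 0.2879/89.95 = 0.003201 hr

Final: 0.003201 hr


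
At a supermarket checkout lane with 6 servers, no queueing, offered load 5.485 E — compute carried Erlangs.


B(6,5.485) = 0.227922 (Erlang-B)
Carried load = a(1 − B) = 5.485·(1 − 0.227922) = 5.485·0.772078 = 4.2348 E

Final: 4.2348 Erlangs


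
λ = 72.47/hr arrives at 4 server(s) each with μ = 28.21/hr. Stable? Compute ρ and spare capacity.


Total capacity cμ = 4·28.21 = 112.84/hr
ρ = λ/(cμ) = 72.47/112.84 = 0.6422
Stable ⇔ ρ < 1: YES
Spare capacity = cμ − λ = 112.84 − 72.47 = 40.37/hr

Final: ρ = 0.6422; stable; margin = 40.37/hr


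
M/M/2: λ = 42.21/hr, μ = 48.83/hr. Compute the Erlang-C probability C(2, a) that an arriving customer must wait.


a = λ/μ = 0.8644; ρ = a/2 = 0.4322
P₀ = 0.396440 (from M/M/c formula)
C(c,a) = [a^c/(c!(1−ρ))]·P₀ = [0.74724/(2·0.5678)]·0.396440
= 0.65803·0.396440 = 0.260867

Final: 0.260867


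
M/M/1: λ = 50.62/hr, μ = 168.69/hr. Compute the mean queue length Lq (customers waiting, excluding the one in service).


ρ = 50.62/168.69 = 0.3001
Lq = ρ²/(1−ρ) = 0.09005/0.6999 = 0.1287

Final: 0.1287


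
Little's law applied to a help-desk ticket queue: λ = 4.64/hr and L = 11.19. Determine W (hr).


W = L/λ = 11.19/4.64 = 2.4116 hr

Final: 2.4116 hr


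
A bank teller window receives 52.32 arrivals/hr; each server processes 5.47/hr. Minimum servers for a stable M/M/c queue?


Stability requires cμ > λ ⇔ c > λ/μ.
λ/μ = 52.32/5.47 = 9.5649
Minimum integer c = ⌊9.5649⌋ + 1 = 10
Check: 10·5.47 = 54.70 > 52.32, while 9·5.47 = 49.23 ≤ 52.32

Final: 10 servers


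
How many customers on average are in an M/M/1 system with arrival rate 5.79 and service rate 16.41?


ρ = λ/μ = 5.79/16.41 = 0.3528
L = ρ/(1−ρ) = 0.3528/(1 − 0.3528) = 0.3528/0.6472 = 0.5452

Final: 0.5452


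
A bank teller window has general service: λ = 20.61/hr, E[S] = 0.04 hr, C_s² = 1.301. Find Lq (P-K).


ρ = λ·E[S] = 20.61·0.04 = 0.8244
Lq = ρ²(1+C_s²)/(2(1−ρ)) = 0.6796·(1+1.301)/(2·0.1756)
= 0.6796·2.3010/0.3512 = 4.45285

Final: 4.45285


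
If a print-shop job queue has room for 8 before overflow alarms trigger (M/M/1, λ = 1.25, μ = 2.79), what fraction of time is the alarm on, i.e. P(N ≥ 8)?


ρ = 1.25/2.79 = 0.4480
P(N ≥ n) = ρ^n = 0.4480^8 = 0.001623

Final: 0.001623


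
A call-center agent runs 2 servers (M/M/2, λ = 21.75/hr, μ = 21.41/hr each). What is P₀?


a = λ/μ = 21.75/21.41 = 1.0159; ρ = a/c = 0.5079
Σ_{k=0}^{1} a^k/k! (terms k=0..1) = 1.00000 + 1.01588 = 2.01588
Tail: a^2/(2!(1−ρ)) = 1.03201/(2·0.4921) = 1.04867
P₀ = 1/(2.01588 + 1.04867) = 1/3.06455 = 0.326313

Final: 0.326313


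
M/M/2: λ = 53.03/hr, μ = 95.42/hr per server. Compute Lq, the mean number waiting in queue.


a = λ/μ = 0.5558; ρ = a/2 = 0.2779
P₀ = 0.565096
Lq = P₀·a^c·ρ / (c!·(1−ρ)²) = 0.565096·0.30886·0.2779/(2·0.52146)
= 0.04650

Final: 0.04650


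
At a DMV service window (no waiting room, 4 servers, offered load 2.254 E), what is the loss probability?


B(c,a) = (a^c/c!) / Σ_{k=0}^{c} a^k/k!
a^4/4! = 1.075485
Σ terms (k=0..4): 1.00000 + 2.25400 + 2.54026 + 1.90858 + 1.07549 = 8.778324
B = 1.075485/8.778324 = 0.122516

Final: 0.122516


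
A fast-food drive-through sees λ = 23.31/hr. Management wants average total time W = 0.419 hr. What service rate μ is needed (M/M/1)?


W = 1/(μ−λ) ⇒ μ − λ = 1/W = 1/0.419 = 2.3866
μ = λ + 1/W = 23.31 + 2.3866 = 25.6966 per hr

Final: 25.6966 /hr


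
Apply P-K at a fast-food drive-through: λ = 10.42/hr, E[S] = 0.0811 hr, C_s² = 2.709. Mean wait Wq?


ρ = λ·E[S] = 10.42·0.0811 = 0.8451
E[S²] = E[S]²(1+C_s²) = 0.0811²·(1+2.709) = 0.024395
Wq = λ·E[S²]/(2(1−ρ)) = 10.42·0.024395/(2·0.1549) = 0.82031 hr

Final: 0.82031 hr


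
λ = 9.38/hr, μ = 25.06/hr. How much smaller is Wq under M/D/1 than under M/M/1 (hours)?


ρ = 9.38/25.06 = 0.3743
Wq(M/M/1) = ρ/(μ−λ) = 0.3743/15.68 = 0.02387 hr
Wq(M/D/1) = ρ/(2(μ−λ)) = 0.01194 hr
Savings = 0.02387 − 0.01194 = 0.01194 hr

Final: 0.01194 hr


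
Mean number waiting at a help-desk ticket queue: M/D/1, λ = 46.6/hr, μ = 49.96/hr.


ρ = 46.6/49.96 = 0.9327
M/D/1: Lq = ρ²/(2(1−ρ)) = 0.8700/(2·0.06725) = 6.46815

Final: 6.46815


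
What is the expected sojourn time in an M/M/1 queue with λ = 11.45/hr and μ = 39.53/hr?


W = 1/(μ−λ) = 1/(39.53 − 11.45) = 1/28.08 = 0.03561 hr

Final: 0.03561 hr


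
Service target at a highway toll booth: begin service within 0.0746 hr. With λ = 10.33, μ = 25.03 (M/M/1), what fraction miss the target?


ρ = 10.33/25.03 = 0.4127
P(Wq > t) = ρ·e^{−(μ−λ)t} = 0.4127·e^{−1.0966}
= 0.4127·0.333998 = 0.137843

Final: 0.137843


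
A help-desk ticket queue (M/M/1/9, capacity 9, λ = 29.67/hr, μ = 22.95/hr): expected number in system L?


ρ = 29.67/22.95 = 1.2928
L = ρ[1 − (K+1)ρ^K + Kρ^(K+1)] / [(1−ρ)(1−ρ^(K+1))]
Numerator: 1.2928·(1 − 10·10.088201 + 9·13.042131) = 22.620531
Denominator: (-0.2928)·(-12.042131) = 3.526062
L = 22.620531/3.526062 = 6.4152

Final: 6.4152


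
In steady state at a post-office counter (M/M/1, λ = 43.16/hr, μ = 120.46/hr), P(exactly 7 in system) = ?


ρ = 43.16/120.46 = 0.3583
P_n = (1−ρ)·ρ^n = (1 − 0.3583)·0.3583^7 = 0.6417·0.0007580 = 0.0004864

Final: 0.0004864


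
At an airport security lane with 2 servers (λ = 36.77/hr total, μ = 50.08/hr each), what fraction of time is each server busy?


ρ = λ/(cμ) = 36.77/(2·50.08) = 36.77/100.16 = 0.3671

Final: 0.3671


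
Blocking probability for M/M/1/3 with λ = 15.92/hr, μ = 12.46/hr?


ρ = λ/μ = 15.92/12.46 = 1.2777
P_K = (1−ρ)ρ^K/(1−ρ^(K+1)) = (-0.2777·2.085812)/(1 − 2.665018)
= -0.579206/-1.665018 = 0.347868

Final: 0.347868


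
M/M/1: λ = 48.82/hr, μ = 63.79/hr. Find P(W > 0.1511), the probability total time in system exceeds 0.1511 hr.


W ~ Exponential(μ−λ) for M/M/1.
μ − λ = 63.79 − 48.82 = 14.9700
P(W > t) = e^{−(μ−λ)t} = e^{−2.2620} = 0.104145

Final: 0.104145


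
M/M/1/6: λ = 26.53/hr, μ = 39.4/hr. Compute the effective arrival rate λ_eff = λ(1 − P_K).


ρ = 0.6734; P_K = (1−ρ)ρ^6/(1−ρ^7) = 0.032485
λ_eff = λ(1 − P_K) = 26.53·(1 − 0.032485) = 26.53·0.967515 = 25.6682 /hr

Final: 25.6682 /hr


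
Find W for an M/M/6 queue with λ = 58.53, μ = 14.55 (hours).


a = 4.0227; ρ = 0.6704; P₀ = 0.016258
Lq = P₀·a^c·ρ/(c!(1−ρ)²) = 0.59065
Wq = Lq/λ = 0.59065/58.53 = 0.01009 hr
W = Wq + 1/μ = 0.01009 + 0.06873 = 0.07882 hr

Final: 0.07882 hr


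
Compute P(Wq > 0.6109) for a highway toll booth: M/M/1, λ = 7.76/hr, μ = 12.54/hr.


ρ = 7.76/12.54 = 0.6188
P(Wq > t) = ρ·e^{−(μ−λ)t} = 0.6188·e^{−2.9201}
= 0.6188·0.053928 = 0.033372

Final: 0.033372


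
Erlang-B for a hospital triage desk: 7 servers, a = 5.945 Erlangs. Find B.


B(c,a) = (a^c/c!) / Σ_{k=0}^{c} a^k/k!
a^7/7! = 52.075383
Σ terms (k=0..7): 1.00000 + 5.94500 + 17.67151 + 35.01905 + 52.04706 + 61.88395 + 61.31668 + 52.07538 = 286.958639
B = 52.075383/286.958639 = 0.181473

Final: 0.181473


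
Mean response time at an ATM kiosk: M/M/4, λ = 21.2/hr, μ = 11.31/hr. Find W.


a = 1.8744; ρ = 0.4686; P₀ = 0.149323
Lq = P₀·a^c·ρ/(c!(1−ρ)²) = 0.12747
Wq = Lq/λ = 0.12747/21.2 = 0.006013 hr
W = Wq + 1/μ = 0.006013 + 0.08842 = 0.09443 hr

Final: 0.09443 hr


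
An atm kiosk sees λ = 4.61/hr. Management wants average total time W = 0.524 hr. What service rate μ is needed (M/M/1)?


W = 1/(μ−λ) ⇒ μ − λ = 1/W = 1/0.524 = 1.9084
μ = λ + 1/W = 4.61 + 1.9084 = 6.5184 per hr

Final: 6.5184 /hr


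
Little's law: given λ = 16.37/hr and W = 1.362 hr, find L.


L = λW = 16.37·1.362 = 22.2959

Final: 22.2959


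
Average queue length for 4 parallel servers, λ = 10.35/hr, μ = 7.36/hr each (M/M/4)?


a = λ/μ = 1.4062; ρ = a/4 = 0.3516
P₀ = 0.243321
Lq = P₀·a^c·ρ / (c!·(1−ρ)²) = 0.243321·3.91066·0.3516/(24·0.42047)
= 0.03315

Final: 0.03315
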